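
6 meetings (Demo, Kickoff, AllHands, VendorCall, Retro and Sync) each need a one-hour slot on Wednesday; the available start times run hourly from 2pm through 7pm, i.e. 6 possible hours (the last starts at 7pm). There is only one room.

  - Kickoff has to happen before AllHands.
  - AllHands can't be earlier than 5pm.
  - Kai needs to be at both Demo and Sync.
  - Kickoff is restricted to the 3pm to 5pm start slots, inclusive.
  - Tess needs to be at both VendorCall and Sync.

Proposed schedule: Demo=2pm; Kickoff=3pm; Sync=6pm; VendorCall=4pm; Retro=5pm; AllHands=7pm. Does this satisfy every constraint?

Kickoff has to happen before AllHands — holds.
AllHands can't be earlier than 5pm — holds.
Tess needs to be at both VendorCall and Sync — holds.
Kai needs to be at both Demo and Sync — holds.
There is only one room — holds.
Kickoff is restricted to the 3pm to 5pm start slots, inclusive — holds.

Valid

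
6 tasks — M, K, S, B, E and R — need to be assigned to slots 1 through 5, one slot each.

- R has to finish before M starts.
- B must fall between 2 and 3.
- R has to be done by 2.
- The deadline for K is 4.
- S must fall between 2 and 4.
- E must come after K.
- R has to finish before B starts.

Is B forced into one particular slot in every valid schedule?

B can be 2 (e.g. M in 2; E in 2; B in 2; K in 1; R in 1; S in 2) or 3 (e.g. K=1, R=1, S=2, M=2, B=3, E=2).

No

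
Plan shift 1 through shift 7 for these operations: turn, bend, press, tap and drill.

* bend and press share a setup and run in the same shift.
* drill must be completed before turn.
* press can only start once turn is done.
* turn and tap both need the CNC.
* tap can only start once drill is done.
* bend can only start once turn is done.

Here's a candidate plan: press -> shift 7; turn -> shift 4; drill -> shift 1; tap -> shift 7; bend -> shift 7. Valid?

bend and press share a setup and run in the same shift — holds.
turn and tap both need the CNC — holds.
tap can only start once drill is done — holds.
bend can only start once turn is done — holds.
drill must be completed before turn — holds.
press can only start once turn is done — holds.

Yes, all constraints hold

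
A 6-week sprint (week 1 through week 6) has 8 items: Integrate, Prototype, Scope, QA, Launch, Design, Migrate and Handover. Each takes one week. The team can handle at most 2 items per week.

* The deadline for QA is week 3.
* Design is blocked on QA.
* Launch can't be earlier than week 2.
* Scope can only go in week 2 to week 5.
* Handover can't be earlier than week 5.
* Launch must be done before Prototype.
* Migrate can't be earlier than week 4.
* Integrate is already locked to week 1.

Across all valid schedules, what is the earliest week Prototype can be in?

week 3

Precedence pushes Prototype to at least week 3.
Prototype at week 3 is achievable: Launch in week 2; Handover in week 5; Scope in week 2; QA in week 1; Migrate in week 4; Design in week 3; Prototype in week 3; Integrate in week 1.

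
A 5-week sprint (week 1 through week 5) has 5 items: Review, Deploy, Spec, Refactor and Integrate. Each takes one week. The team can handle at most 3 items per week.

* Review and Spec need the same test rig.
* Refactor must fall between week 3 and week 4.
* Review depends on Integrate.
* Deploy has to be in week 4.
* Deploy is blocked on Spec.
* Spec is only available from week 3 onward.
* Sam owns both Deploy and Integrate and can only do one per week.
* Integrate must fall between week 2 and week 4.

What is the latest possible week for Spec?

Spec is available from week 3; downstream work caps Spec at week 3.
Spec at week 3 is achievable: Integrate in week 2; Spec in week 3; Deploy in week 4; Review in week 4; Refactor in week 3.

week 3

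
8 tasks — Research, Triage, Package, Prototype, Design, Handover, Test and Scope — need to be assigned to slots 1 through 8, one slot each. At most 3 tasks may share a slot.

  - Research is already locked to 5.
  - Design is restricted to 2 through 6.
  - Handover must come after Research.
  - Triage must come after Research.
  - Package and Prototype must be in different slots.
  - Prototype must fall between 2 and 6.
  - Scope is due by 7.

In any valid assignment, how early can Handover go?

6

Precedence pushes Handover to at least 6.
Handover at 6 is achievable: Handover -> 6; Triage -> 6; Test -> 1; Research -> 5; Prototype -> 2; Package -> 1; Scope -> 1; Design -> 2.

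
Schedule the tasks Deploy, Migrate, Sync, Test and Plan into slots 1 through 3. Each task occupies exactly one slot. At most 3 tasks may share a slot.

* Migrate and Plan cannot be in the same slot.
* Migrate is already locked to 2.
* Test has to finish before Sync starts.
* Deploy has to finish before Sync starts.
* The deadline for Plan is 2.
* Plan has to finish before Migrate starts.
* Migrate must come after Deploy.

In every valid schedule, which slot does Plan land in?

1

Plan's window is 1–2.
Migrate is fixed at 2, and Plan can't share a slot with Migrate.
So Plan must be 1.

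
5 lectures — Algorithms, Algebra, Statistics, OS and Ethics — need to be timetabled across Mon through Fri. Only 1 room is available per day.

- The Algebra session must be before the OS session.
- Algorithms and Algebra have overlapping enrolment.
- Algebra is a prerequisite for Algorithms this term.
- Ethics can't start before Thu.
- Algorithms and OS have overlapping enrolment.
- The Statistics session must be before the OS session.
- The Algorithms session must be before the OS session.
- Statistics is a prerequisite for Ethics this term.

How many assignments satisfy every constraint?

Splitting on Algorithms: it can be Tue (2), Wed (4). Listing each branch's schedules as (Algebra, Statistics, OS, Ethics):
Algorithms=Tue: (Mon,Wed,Thu,Fri) (Mon,Wed,Fri,Thu) — 2.
Algorithms=Wed: (Mon,Tue,Thu,Fri) (Mon,Tue,Fri,Thu) (Tue,Mon,Thu,Fri) (Tue,Mon,Fri,Thu) — 4.
Summing: 2 + 4 = 6.

6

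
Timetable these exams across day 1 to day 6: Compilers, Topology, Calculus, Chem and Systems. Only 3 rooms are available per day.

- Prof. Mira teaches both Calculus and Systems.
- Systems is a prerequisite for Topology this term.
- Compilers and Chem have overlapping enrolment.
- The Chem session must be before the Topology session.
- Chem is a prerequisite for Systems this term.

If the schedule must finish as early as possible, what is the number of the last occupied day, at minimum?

The precedence chain requires at least 3 distinct days.
With at most 3 per day and 5 exams, at least 2 days are needed.
3 works (last occupied day: day 3): for example Compilers=day 2, Calculus=day 1, Topology=day 3, Systems=day 2, Chem=day 1.

3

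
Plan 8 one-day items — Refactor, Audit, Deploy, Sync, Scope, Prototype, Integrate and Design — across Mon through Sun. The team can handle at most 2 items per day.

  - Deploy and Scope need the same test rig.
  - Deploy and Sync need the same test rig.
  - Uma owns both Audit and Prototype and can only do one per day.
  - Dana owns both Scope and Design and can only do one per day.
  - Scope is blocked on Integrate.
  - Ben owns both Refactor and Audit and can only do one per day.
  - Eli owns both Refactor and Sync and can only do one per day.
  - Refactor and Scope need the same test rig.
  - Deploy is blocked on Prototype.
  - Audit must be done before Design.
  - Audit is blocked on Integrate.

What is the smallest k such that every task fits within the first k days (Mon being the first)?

The precedence chain requires at least 3 distinct days.
With at most 2 per day and 8 tasks, at least 4 days are needed.
4 works (last occupied day: Thu): for example Design in Thu, Deploy in Tue, Integrate in Mon, Refactor in Thu, Scope in Wed, Audit in Tue, Prototype in Mon, Sync in Wed.

4 days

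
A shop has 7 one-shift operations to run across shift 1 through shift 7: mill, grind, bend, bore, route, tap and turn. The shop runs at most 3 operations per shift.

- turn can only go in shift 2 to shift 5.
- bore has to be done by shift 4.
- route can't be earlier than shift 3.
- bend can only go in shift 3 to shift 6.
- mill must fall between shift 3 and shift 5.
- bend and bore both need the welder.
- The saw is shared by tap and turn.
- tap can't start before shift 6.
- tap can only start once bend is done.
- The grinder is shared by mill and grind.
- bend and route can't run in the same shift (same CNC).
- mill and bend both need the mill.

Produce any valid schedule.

mill=shift 3; grind=shift 1; tap=shift 6; bend=shift 4; turn=shift 2; route=shift 3; bore=shift 1

Checking: bend(shift 4) before tap(shift 6); tap(shift 6) != turn(shift 2); bend(shift 4) != bore(shift 1); mill(shift 3) != bend(shift 4); bend(shift 4) != route(shift 3); mill(shift 3) != grind(shift 1); bore=shift 1 in [shift 1,shift 4]; route=shift 3 in [shift 3,shift 7]; turn=shift 2 in [shift 2,shift 5]; mill=shift 3 in [shift 3,shift 5]; bend=shift 4 in [shift 3,shift 6]; tap=shift 6 in [shift 6,shift 7]; max 2 per shift (cap 3).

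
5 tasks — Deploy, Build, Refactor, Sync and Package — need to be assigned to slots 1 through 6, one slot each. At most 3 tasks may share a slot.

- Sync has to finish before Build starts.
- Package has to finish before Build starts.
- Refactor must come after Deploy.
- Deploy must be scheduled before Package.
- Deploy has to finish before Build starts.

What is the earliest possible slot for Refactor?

Precedence pushes Refactor to at least 2.
Refactor at 2 is achievable: Build=3, Package=2, Sync=1, Refactor=2, Deploy=1.

2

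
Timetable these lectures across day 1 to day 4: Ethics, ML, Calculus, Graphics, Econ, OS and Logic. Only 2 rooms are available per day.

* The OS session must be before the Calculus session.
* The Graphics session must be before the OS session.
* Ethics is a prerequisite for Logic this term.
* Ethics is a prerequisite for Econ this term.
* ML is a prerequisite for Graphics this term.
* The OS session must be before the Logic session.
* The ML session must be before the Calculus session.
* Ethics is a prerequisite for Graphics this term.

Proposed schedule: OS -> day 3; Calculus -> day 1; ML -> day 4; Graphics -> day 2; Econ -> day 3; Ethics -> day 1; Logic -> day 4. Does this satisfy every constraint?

No — it violates: The ML session must be before the Calculus session

ML is a prerequisite for Graphics this term — violated.
The ML session must be before the Calculus session — violated.
The OS session must be before the Logic session — holds.
Ethics is a prerequisite for Graphics this term — holds.
Ethics is a prerequisite for Logic this term — holds.
The OS session must be before the Calculus session — violated.
Only 2 rooms are available per day — holds.
The Graphics session must be before the OS session — holds.
Ethics is a prerequisite for Econ this term — holds.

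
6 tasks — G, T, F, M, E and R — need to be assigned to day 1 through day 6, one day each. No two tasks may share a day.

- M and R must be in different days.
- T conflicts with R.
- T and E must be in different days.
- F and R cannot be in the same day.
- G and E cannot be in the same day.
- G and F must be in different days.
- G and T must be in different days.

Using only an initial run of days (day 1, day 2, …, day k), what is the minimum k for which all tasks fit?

With at most 1 per day and 6 tasks, at least 6 days are needed.
6 works (last occupied day: day 6): for example R=day 6, G=day 1, F=day 3, E=day 5, T=day 2, M=day 4.

6 days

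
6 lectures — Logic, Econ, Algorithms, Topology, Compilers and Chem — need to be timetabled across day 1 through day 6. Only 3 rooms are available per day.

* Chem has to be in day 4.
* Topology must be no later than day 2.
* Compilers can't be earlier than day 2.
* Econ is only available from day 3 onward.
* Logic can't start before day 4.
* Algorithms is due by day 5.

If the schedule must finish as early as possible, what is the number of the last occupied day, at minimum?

4

With at most 3 per day and 6 lectures, at least 2 days are needed.
Logic can't be placed before day 4, so the schedule must run through at least day 4.
4 works (last occupied day: day 4): for example Econ=day 3; Topology=day 1; Chem=day 4; Logic=day 4; Compilers=day 2; Algorithms=day 1.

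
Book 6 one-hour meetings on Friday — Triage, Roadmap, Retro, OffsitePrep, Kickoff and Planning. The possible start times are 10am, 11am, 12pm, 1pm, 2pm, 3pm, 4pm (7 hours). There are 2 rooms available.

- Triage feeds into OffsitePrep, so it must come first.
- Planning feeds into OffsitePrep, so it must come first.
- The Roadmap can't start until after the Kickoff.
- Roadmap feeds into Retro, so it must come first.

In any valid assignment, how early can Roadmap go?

11am

Precedence pushes Roadmap to at least 11am; downstream work caps Roadmap at 3pm.
Roadmap at 11am is achievable: Planning=11am, OffsitePrep=12pm, Triage=10am, Kickoff=10am, Roadmap=11am, Retro=12pm.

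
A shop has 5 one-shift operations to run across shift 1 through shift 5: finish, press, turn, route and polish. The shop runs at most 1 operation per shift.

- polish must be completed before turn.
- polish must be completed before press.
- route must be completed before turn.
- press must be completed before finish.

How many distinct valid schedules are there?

Splitting on finish: it can be shift 3 (1), shift 4 (3), shift 5 (5). Listing each branch's schedules as (press, turn, route, polish) by shift number:
finish=shift 3: (2,5,4,1) — 1.
finish=shift 4: (2,5,3,1) (3,5,1,2) (3,5,2,1) — 3.
finish=shift 5: (2,4,3,1) (3,4,1,2) (3,4,2,1) (4,3,1,2) (4,3,2,1) — 5.
Summing: 1 + 3 + 5 = 9.

9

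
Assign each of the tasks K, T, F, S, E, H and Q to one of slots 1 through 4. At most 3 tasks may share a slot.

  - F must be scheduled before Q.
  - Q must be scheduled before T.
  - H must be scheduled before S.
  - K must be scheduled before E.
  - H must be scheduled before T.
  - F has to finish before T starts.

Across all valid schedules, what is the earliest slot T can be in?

3

Precedence pushes T to at least 3.
T at 3 is achievable: K=1, T=3, F=1, E=2, H=1, Q=2, S=2.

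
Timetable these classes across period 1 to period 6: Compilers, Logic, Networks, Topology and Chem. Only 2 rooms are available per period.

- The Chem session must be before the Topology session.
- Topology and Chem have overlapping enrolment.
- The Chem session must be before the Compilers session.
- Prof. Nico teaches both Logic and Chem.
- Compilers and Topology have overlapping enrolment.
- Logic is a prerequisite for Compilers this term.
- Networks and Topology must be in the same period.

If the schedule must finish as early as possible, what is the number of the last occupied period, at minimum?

4

The precedence chain requires at least 2 distinct periods.
With at most 2 per period and 5 classes, at least 3 periods are needed.
Could 3 periods be enough, i.e. nothing placed later than period 3? First, Compilers must come after Logic (at period 1 or later) → {period 2, period 3}; Logic must come before Compilers (at period 3 or earlier) → {period 1, period 2}; Topology must come after Chem (at period 1 or later) → {period 2, period 3}; Chem must come before Topology (at period 3 or earlier) → {period 1, period 2}; Networks must be in the same period as Topology (in {period 2, period 3}) → {period 2, period 3}. Compilers could then only be at {period 2, period 3}; try each:
- suppose Compilers is at period 2; Logic must come before Compilers (at period 2 or earlier) → {period 1}; Chem must come before Compilers (at period 2 or earlier) → {period 1}; Chem can't share with Logic (period 1) → nothing is left.
- suppose Compilers is at period 3; Topology can't share with Compilers (period 3) → {period 2}; Chem can't share with Topology (period 2) → {period 1}; Networks must be in the same period as Topology (in {period 2}) → {period 2}; Logic can't share with Chem (period 1) → {period 2}; that puts Logic, Networks and Topology all in period 2 — more than 2 per period.
Every option fails, so 3 periods is not enough.
4 works (last occupied period: period 4): for example Chem in period 1, Compilers in period 3, Networks in period 4, Logic in period 2, Topology in period 4.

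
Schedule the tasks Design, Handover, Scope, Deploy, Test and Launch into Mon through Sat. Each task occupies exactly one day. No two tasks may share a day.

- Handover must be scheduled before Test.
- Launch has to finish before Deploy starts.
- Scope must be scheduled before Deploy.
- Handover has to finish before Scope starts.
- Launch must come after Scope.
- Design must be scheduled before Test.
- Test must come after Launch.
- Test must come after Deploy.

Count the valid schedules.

5

Splitting on Design: it can be Mon (1), Tue (1), Wed (1), Thu (1), Fri (1). Listing each branch's schedules as (Handover, Scope, Deploy, Test, Launch):
Design=Mon: (Tue,Wed,Fri,Sat,Thu) — 1.
Design=Tue: (Mon,Wed,Fri,Sat,Thu) — 1.
Design=Wed: (Mon,Tue,Fri,Sat,Thu) — 1.
Design=Thu: (Mon,Tue,Fri,Sat,Wed) — 1.
Design=Fri: (Mon,Tue,Thu,Sat,Wed) — 1.
Summing: 1 + 1 + 1 + 1 + 1 = 5.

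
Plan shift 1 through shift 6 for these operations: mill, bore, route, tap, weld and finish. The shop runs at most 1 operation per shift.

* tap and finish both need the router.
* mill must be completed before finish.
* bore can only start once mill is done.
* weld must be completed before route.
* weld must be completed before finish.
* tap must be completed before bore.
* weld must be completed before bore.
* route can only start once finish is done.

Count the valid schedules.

Splitting on mill: it can be shift 1 (9), shift 2 (9), shift 3 (6). Listing each branch's schedules as (bore, route, tap, weld, finish) by shift number:
mill=shift 1: (4,6,2,3,5) (4,6,3,2,5) (5,6,2,3,4) (5,6,3,2,4) (5,6,4,2,3) (6,4,5,2,3) (6,5,2,3,4) (6,5,3,2,4) (6,5,4,2,3) — 9.
mill=shift 2: (4,6,1,3,5) (4,6,3,1,5) (5,6,1,3,4) (5,6,3,1,4) (5,6,4,1,3) (6,4,5,1,3) (6,5,1,3,4) (6,5,3,1,4) (6,5,4,1,3) — 9.
mill=shift 3: (4,6,1,2,5) (4,6,2,1,5) (5,6,1,2,4) (5,6,2,1,4) (6,5,1,2,4) (6,5,2,1,4) — 6.
Summing: 9 + 9 + 6 = 24.

24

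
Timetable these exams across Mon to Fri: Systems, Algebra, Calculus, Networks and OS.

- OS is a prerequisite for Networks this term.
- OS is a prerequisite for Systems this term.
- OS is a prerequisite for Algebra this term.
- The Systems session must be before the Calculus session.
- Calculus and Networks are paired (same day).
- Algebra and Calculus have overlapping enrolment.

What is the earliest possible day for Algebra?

Precedence pushes Algebra to at least Tue.
Algebra at Tue is achievable: Algebra in Tue, Calculus in Wed, OS in Mon, Systems in Tue, Networks in Wed.

Tue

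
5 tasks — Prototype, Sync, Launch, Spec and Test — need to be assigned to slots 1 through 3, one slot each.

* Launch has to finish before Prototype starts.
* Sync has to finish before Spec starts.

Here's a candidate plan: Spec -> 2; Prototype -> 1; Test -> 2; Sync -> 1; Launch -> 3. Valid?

Launch has to finish before Prototype starts — violated.
Sync has to finish before Spec starts — holds.

Invalid. Launch has to finish before Prototype starts.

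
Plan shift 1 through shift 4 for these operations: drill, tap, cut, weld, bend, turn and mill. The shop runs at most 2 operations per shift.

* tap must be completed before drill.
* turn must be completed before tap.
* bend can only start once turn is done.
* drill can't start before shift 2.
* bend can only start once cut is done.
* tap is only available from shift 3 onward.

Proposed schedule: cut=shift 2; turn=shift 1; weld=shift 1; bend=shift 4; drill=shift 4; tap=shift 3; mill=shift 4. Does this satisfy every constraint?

tap must be completed before drill — holds.
drill can't start before shift 2 — holds.
The shop runs at most 2 operations per shift — violated.
tap is only available from shift 3 onward — holds.
bend can only start once cut is done — holds.
turn must be completed before tap — holds.
bend can only start once turn is done — holds.

No — it violates: The shop runs at most 2 operations per shift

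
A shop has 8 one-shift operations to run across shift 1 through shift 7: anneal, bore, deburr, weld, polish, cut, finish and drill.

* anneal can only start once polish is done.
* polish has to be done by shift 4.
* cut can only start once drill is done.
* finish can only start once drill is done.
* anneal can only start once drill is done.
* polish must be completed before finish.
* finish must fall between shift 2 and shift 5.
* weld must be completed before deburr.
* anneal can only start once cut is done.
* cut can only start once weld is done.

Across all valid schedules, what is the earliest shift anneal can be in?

shift 3

Precedence pushes anneal to at least shift 3.
anneal at shift 3 is achievable: drill=shift 1, deburr=shift 2, weld=shift 1, cut=shift 2, bore=shift 1, polish=shift 1, finish=shift 2, anneal=shift 3.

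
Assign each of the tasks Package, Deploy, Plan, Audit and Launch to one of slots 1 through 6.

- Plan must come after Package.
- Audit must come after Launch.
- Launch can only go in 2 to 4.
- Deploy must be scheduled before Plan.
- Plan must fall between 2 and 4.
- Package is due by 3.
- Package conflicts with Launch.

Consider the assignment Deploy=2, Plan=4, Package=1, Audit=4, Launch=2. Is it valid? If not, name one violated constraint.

Deploy must be scheduled before Plan — holds.
Plan must fall between 2 and 4 — holds.
Launch can only go in 2 to 4 — holds.
Package conflicts with Launch — holds.
Audit must come after Launch — holds.
Plan must come after Package — holds.
Package is due by 3 — holds.

Yes, all constraints hold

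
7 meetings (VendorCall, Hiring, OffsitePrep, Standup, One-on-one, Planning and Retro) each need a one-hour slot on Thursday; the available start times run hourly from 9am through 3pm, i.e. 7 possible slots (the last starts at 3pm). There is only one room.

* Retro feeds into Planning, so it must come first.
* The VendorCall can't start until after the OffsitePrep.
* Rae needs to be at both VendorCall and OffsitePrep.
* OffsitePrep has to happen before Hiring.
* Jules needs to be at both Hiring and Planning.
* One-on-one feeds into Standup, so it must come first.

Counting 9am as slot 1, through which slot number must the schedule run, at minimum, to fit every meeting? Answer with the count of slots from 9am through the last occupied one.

7

The precedence chain requires at least 2 distinct slots.
With at most 1 per slot and 7 meetings, at least 7 slots are needed.
7 works (last occupied slot: 3pm): for example Standup in 1pm, Planning in 3pm, One-on-one in 12pm, Hiring in 11am, Retro in 2pm, VendorCall in 10am, OffsitePrep in 9am.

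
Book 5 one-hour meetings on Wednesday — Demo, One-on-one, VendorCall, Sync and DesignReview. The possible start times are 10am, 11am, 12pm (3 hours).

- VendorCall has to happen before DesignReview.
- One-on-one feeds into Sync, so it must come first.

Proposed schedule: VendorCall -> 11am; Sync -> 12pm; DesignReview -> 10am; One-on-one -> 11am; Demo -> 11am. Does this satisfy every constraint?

No. VendorCall has to happen before DesignReview is not satisfied.

VendorCall has to happen before DesignReview — violated.
One-on-one feeds into Sync, so it must come first — holds.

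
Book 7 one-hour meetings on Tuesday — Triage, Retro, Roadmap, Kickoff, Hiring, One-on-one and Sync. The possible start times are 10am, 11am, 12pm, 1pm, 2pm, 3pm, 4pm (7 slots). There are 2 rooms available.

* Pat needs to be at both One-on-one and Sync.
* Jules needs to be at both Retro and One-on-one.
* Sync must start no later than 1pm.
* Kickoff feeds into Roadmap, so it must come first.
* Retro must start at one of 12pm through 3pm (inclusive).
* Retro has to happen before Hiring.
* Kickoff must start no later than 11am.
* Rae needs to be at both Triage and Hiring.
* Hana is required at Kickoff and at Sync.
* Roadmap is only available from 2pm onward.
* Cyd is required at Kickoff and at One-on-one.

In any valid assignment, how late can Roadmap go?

4pm

Roadmap is available from 2pm.
Roadmap at 4pm is achievable: Sync=11am, Retro=12pm, Roadmap=4pm, One-on-one=1pm, Hiring=1pm, Triage=10am, Kickoff=10am.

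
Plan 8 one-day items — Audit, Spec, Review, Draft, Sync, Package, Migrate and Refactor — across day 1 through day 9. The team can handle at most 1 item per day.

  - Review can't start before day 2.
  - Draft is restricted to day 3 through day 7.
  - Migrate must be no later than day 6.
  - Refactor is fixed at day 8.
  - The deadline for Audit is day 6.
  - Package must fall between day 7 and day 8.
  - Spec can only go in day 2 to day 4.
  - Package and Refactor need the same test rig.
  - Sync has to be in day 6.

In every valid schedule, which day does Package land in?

day 7

Package's window is day 7–day 8.
Refactor is fixed at day 8, and Package can't share a day with Refactor.
So Package must be day 7.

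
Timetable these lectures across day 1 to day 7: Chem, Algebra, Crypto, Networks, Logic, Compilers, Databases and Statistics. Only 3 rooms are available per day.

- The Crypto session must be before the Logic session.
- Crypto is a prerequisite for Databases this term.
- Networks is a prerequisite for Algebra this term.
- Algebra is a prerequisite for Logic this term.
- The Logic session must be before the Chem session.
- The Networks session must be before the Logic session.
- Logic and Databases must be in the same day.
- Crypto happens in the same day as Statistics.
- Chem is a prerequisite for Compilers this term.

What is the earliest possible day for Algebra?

Precedence pushes Algebra to at least day 2; downstream work caps Algebra at day 4.
Algebra at day 2 is achievable: Algebra -> day 2, Statistics -> day 1, Logic -> day 3, Networks -> day 1, Compilers -> day 5, Crypto -> day 1, Databases -> day 3, Chem -> day 4.

day 2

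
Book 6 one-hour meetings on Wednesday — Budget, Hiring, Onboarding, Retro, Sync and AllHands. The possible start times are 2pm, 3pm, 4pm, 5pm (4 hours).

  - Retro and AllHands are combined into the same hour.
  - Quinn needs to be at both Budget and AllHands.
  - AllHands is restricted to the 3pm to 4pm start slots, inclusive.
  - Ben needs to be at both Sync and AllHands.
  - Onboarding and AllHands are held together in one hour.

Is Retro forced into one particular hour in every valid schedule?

Retro can be 3pm (e.g. Onboarding in 3pm, AllHands in 3pm, Hiring in 2pm, Budget in 2pm, Sync in 2pm, Retro in 3pm) or 4pm (e.g. Hiring in 2pm; AllHands in 4pm; Onboarding in 4pm; Retro in 4pm; Sync in 2pm; Budget in 2pm).

No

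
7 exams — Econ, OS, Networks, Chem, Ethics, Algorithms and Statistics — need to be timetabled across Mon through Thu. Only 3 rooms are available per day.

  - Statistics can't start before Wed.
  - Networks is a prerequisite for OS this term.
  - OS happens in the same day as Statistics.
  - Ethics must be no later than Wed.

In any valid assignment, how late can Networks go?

Wed

Downstream work caps Networks at Wed.
Networks at Wed is achievable: Econ=Mon; Chem=Mon; OS=Thu; Statistics=Thu; Algorithms=Tue; Networks=Wed; Ethics=Mon.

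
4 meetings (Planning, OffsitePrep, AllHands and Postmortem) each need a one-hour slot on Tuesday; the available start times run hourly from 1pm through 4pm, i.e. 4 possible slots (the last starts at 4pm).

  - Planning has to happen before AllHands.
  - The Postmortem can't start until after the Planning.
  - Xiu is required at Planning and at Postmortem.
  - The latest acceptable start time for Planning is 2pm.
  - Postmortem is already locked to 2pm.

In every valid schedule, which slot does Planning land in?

1pm

Planning's window is 1pm–2pm.
Postmortem is fixed at 2pm, and Planning can't share a slot with Postmortem.
So Planning must be 1pm.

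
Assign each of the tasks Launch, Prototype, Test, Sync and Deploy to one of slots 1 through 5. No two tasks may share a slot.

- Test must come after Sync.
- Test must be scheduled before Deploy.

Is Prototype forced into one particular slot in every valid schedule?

No

Prototype can be 1 (e.g. Test in 3; Prototype in 1; Launch in 5; Sync in 2; Deploy in 4) or 2 (e.g. Sync -> 1; Prototype -> 2; Launch -> 5; Test -> 3; Deploy -> 4).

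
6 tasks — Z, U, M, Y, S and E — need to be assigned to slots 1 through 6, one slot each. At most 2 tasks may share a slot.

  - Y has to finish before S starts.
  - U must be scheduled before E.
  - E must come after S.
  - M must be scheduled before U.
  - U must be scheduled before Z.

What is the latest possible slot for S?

5

Precedence pushes S to at least 2; downstream work caps S at 5.
S at 5 is achievable: Z in 3; S in 5; U in 2; E in 6; M in 1; Y in 1.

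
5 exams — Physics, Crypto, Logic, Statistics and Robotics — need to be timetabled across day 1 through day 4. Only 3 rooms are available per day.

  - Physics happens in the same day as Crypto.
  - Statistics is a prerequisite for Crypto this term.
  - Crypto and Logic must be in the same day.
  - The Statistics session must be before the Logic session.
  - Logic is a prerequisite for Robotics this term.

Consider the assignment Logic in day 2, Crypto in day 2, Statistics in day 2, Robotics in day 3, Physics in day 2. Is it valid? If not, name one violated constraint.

No. Only 3 rooms are available per day is not satisfied.

The Statistics session must be before the Logic session — violated.
Statistics is a prerequisite for Crypto this term — violated.
Logic is a prerequisite for Robotics this term — holds.
Crypto and Logic must be in the same day — holds.
Only 3 rooms are available per day — violated.
Physics happens in the same day as Crypto — holds.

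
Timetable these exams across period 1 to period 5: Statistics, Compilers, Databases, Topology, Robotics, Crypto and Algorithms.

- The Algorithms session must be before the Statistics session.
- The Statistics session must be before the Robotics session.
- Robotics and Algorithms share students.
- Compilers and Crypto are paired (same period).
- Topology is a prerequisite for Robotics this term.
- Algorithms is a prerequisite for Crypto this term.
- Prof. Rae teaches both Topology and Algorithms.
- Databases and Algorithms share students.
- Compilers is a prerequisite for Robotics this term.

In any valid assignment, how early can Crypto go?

Precedence pushes Crypto to at least period 2; Crypto must be in the same period as Compilers, which can't be after period 4, so Crypto is at most period 4.
Crypto at period 2 is achievable: Crypto=period 2, Algorithms=period 1, Statistics=period 2, Topology=period 2, Robotics=period 3, Compilers=period 2, Databases=period 2.

period 2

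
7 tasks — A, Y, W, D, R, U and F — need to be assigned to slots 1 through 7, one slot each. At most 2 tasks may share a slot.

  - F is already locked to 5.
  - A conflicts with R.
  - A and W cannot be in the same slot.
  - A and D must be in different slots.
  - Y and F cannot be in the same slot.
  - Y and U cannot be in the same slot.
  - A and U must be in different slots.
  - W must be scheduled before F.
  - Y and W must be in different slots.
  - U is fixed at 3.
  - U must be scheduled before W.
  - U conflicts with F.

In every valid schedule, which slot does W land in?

U is fixed at 3 and must come before W, so W is at least 4.
F is fixed at 5 and must come after W, so W is at most 4.
So W must be 4.

4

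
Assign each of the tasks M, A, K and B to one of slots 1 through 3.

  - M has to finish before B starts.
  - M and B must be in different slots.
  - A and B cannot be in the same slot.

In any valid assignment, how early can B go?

Precedence pushes B to at least 2.
B at 2 is achievable: M=1, A=1, K=1, B=2.

2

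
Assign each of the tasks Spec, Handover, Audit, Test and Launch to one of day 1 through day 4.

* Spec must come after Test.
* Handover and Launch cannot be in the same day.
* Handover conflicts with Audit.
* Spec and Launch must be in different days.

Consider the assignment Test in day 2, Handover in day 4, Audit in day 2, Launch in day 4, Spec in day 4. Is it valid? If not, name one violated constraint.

No. Spec and Launch must be in different days is not satisfied.

Handover conflicts with Audit — holds.
Spec must come after Test — holds.
Handover and Launch cannot be in the same day — violated.
Spec and Launch must be in different days — violated.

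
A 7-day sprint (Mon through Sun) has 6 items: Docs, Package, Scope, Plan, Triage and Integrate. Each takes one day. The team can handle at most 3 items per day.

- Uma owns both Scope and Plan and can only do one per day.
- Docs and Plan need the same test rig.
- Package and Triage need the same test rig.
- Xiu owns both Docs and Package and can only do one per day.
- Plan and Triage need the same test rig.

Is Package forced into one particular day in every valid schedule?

Package can be Mon (e.g. Scope -> Mon; Integrate -> Mon; Docs -> Tue; Package -> Mon; Plan -> Wed; Triage -> Tue) or Tue (e.g. Integrate -> Tue; Plan -> Tue; Docs -> Mon; Package -> Tue; Triage -> Mon; Scope -> Mon).

No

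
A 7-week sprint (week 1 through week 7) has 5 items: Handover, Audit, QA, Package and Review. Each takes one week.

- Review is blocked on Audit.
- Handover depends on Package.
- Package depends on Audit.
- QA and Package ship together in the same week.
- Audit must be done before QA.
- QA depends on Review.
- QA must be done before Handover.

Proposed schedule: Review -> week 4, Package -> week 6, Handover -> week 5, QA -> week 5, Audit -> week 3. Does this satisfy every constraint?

Review is blocked on Audit — holds.
QA and Package ship together in the same week — violated.
Audit must be done before QA — holds.
Handover depends on Package — violated.
Package depends on Audit — holds.
QA depends on Review — holds.
QA must be done before Handover — violated.

Invalid. Handover depends on Package.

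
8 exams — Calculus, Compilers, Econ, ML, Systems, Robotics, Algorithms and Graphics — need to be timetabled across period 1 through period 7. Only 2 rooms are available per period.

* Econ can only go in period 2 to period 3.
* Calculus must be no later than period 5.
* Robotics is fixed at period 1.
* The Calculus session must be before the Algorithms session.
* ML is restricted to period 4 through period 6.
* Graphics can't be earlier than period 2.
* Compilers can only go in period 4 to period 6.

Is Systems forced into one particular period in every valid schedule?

No

Systems can be period 1 (e.g. Graphics in period 3; Algorithms in period 3; ML in period 4; Econ in period 2; Robotics in period 1; Compilers in period 4; Calculus in period 2; Systems in period 1) or period 2 (e.g. Systems -> period 2, Graphics -> period 3, Compilers -> period 4, ML -> period 4, Robotics -> period 1, Calculus -> period 1, Algorithms -> period 3, Econ -> period 2).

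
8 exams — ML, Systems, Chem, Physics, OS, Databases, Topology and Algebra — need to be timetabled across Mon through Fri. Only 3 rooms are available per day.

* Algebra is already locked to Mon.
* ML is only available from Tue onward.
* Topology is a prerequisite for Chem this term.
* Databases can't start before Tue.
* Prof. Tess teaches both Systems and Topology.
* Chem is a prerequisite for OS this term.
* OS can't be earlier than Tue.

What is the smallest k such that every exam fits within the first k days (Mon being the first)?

The precedence chain requires at least 3 distinct days.
With at most 3 per day and 8 exams, at least 3 days are needed.
3 works (last occupied day: Wed): for example ML in Tue, Algebra in Mon, Databases in Tue, Physics in Mon, Topology in Mon, Systems in Wed, Chem in Tue, OS in Wed.

3 days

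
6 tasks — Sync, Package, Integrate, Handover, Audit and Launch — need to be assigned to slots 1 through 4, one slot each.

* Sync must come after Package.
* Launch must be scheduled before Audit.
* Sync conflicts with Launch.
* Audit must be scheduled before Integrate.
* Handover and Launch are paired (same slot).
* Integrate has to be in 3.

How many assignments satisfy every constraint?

6

Splitting on Sync: it can be 2 (1), 3 (2), 4 (3). Listing each branch's schedules as (Package, Integrate, Handover, Audit, Launch):
Sync=2: (1,3,1,2,1) — 1.
Sync=3: (1,3,1,2,1) (2,3,1,2,1) — 2.
Sync=4: (1,3,1,2,1) (2,3,1,2,1) (3,3,1,2,1) — 3.
Summing: 1 + 2 + 3 = 6.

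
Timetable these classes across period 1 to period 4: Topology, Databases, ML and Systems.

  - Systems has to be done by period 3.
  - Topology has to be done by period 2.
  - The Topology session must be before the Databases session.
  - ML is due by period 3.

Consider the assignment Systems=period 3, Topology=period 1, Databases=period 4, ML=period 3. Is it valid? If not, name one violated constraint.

Yes, all constraints hold

Topology has to be done by period 2 — holds.
ML is due by period 3 — holds.
Systems has to be done by period 3 — holds.
The Topology session must be before the Databases session — holds.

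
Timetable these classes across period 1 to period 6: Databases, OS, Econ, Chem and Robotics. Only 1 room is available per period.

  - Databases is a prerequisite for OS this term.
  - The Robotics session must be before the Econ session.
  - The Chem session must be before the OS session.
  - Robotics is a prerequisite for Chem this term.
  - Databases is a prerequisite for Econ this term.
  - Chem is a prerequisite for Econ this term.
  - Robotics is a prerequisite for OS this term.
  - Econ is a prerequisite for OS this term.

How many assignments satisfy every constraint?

18

Splitting on Databases: it can be period 1 (5), period 2 (5), period 3 (5), period 4 (3). Listing each branch's schedules as (OS, Econ, Chem, Robotics) by period number:
Databases=period 1: (5,4,3,2) (6,4,3,2) (6,5,3,2) (6,5,4,2) (6,5,4,3) — 5.
Databases=period 2: (5,4,3,1) (6,4,3,1) (6,5,3,1) (6,5,4,1) (6,5,4,3) — 5.
Databases=period 3: (5,4,2,1) (6,4,2,1) (6,5,2,1) (6,5,4,1) (6,5,4,2) — 5.
Databases=period 4: (6,5,2,1) (6,5,3,1) (6,5,3,2) — 3.
Summing: 5 + 5 + 5 + 3 = 18.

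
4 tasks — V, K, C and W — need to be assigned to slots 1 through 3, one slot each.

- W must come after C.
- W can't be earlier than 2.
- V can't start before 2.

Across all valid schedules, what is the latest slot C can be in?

2

Downstream work caps C at 2.
C at 2 is achievable: V -> 2; K -> 1; C -> 2; W -> 3.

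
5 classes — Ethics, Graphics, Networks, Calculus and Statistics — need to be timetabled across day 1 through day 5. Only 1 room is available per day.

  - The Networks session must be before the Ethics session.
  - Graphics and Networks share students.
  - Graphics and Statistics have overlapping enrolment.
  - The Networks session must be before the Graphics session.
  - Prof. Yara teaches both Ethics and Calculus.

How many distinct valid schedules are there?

Splitting on Ethics: it can be day 2 (6), day 3 (10), day 4 (12), day 5 (12). Listing each branch's schedules as (Graphics, Networks, Calculus, Statistics) by day number:
Ethics=day 2: (3,1,4,5) (3,1,5,4) (4,1,3,5) (4,1,5,3) (5,1,3,4) (5,1,4,3) — 6.
Ethics=day 3: (2,1,4,5) (2,1,5,4) (4,1,2,5) (4,1,5,2) (4,2,1,5) (4,2,5,1) (5,1,2,4) (5,1,4,2) (5,2,1,4) (5,2,4,1) — 10.
Ethics=day 4: (2,1,3,5) (2,1,5,3) (3,1,2,5) (3,1,5,2) (3,2,1,5) (3,2,5,1) (5,1,2,3) (5,1,3,2) (5,2,1,3) (5,2,3,1) (5,3,1,2) (5,3,2,1) — 12.
Ethics=day 5: (2,1,3,4) (2,1,4,3) (3,1,2,4) (3,1,4,2) (3,2,1,4) (3,2,4,1) (4,1,2,3) (4,1,3,2) (4,2,1,3) (4,2,3,1) (4,3,1,2) (4,3,2,1) — 12.
Summing: 6 + 10 + 12 + 12 = 40.

40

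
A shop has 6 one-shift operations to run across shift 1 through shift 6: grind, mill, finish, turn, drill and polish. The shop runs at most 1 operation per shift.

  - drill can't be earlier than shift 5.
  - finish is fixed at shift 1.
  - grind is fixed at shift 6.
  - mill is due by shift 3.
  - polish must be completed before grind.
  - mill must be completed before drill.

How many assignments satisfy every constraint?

4

Enumerating: grind in shift 6, mill in shift 2, drill in shift 5, polish in shift 3, turn in shift 4, finish in shift 1 | grind -> shift 6; drill -> shift 5; mill -> shift 2; polish -> shift 4; turn -> shift 3; finish -> shift 1 | drill in shift 5; polish in shift 2; turn in shift 4; finish in shift 1; mill in shift 3; grind in shift 6 | finish=shift 1; grind=shift 6; turn=shift 2; drill=shift 5; polish=shift 4; mill=shift 3.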